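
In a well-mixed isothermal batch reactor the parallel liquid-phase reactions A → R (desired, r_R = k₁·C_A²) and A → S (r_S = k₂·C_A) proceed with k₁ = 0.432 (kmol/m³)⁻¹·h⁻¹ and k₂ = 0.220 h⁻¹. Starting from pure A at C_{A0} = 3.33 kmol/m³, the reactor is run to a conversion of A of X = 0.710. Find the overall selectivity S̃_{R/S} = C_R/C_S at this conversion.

C_A = C_{A0}(1−X) = 0.9657 kmol/m³.
Along a PFR/batch, dC_S/dC_A = −r_S/(r_R+r_S) = −k₂/(k₂+k₁·C_A).
Integrating from C_{A0} to C_A: C_S = (0.220/0.432)·ln[(0.220+0.432·3.33)/(0.220+0.432·0.966)] = 0.5093·ln(1.659/0.6372) = 0.4872 kmol/m³.
Then C_R = (C_{A0}−C_A) − C_S = 2.364 − 0.4872 = 1.877 kmol/m³.
S̃_{R/S} = C_R/C_S = 1.877/0.4872 = 3.85.

3.85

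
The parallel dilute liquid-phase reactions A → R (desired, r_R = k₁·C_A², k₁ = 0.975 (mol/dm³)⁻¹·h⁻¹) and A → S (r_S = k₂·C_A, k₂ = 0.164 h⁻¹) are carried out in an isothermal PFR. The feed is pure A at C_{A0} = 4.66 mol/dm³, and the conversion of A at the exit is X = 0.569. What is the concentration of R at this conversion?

2.52 mol/dm³

C_A = C_{A0}(1−X) = 2.008 mol/dm³.
Along a PFR/batch, dC_S/dC_A = −r_S/(r_R+r_S) = −k₂/(k₂+k₁·C_A).
Integrating from C_{A0} to C_A: C_S = (0.164/0.975)·ln[(0.164+0.975·4.66)/(0.164+0.975·2.01)] = 0.1682·ln(4.707/2.122) = 0.1340 mol/dm³.
Then C_R = (C_{A0}−C_A) − C_S = 2.652 − 0.1340 = 2.518 mol/dm³.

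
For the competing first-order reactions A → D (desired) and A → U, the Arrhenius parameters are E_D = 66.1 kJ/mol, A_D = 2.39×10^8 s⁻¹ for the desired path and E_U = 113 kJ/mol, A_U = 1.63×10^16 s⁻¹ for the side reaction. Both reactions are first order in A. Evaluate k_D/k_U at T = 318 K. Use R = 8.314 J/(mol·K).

0.742

k_D/k_U = (A_D/A_U)·exp[−(E_D−E_U)/(RT)] = (A_D/A_U)·exp[(E_U−E_D)/(RT)].
(E_U−E_D)/(RT) = (113−66.1)×10³/(8.314×318) = 46900/2644 = 17.74.
k_D/k_U = (2.39×10^8/1.63×10^16)·exp(17.74) = 1.466×10^-8 × 5.059×10^7 = 0.742.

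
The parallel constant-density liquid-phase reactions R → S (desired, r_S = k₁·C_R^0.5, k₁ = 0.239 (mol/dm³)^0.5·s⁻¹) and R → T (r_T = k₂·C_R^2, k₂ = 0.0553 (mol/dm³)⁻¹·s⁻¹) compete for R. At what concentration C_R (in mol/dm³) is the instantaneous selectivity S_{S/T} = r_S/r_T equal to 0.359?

5.25 mol/dm³

S_{S/T} = (k₁/k₂)·C_R^-1.5 ⇒ C_R = (S·k₂/k₁)^(1/(-1.5)).
= (0.359×0.0553/0.239)^(-0.6667) = (0.08307)^(-0.6667) = 5.25 mol/dm³.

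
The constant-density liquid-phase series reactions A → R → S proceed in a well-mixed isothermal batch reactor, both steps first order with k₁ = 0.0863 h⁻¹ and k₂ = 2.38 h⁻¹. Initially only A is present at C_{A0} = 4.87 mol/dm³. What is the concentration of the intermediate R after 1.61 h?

0.155 mol/dm³

The intermediate concentration in a first-order A→B→C sequence is C_R = k₁C_{A0}(e^(−k₁t) − e^(−k₂t))/(k₂−k₁).
e^(−k₁t) = e^(−0.0863×1.61) = e^(−0.1389) = 0.8703; e^(−k₂t) = e^(−3.832) = 0.02167.
C_R = 0.0863×4.87/(2.38−0.0863) × (0.8703−0.02167) = 0.1832×0.8486 = 0.1555 mol/dm³.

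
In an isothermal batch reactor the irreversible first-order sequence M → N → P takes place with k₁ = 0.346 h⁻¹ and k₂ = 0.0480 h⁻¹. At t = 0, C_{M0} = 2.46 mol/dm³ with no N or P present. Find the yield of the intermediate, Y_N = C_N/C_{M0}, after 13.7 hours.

For first-order series with pure M initially, C_N(t) = k₁C_{M0}/(k₂−k₁)·(e^(−k₁t) − e^(−k₂t)).
e^(−k₁t) = e^(−0.346×13.7) = e^(−4.740) = 0.008737; e^(−k₂t) = e^(−0.6576) = 0.5181.
C_N = 0.346×2.46/(0.0480−0.346) × (0.008737−0.5181) = (-2.856)×(-0.5094) = 1.455 mol/dm³.
Y_N = C_N/C_{M0} = 1.455/2.46 = 0.591.

0.591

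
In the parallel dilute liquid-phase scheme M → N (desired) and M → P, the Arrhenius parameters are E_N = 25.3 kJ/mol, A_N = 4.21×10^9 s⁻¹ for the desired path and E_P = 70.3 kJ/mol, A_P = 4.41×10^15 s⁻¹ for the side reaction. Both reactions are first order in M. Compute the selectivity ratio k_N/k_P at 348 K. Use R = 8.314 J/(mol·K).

k_N/k_P = (A_N/A_P)·exp[−(E_N−E_P)/(RT)] = (A_N/A_P)·exp[(E_P−E_N)/(RT)].
(E_P−E_N)/(RT) = (70.3−25.3)×10³/(8.314×348) = 45000/2893 = 15.55.
k_N/k_P = (4.21×10^9/4.41×10^15)·exp(15.55) = 9.546×10^-7 × 5.685×10^6 = 5.43.
Since E_N < E_P, lowering the temperature improves selectivity toward N.

5.43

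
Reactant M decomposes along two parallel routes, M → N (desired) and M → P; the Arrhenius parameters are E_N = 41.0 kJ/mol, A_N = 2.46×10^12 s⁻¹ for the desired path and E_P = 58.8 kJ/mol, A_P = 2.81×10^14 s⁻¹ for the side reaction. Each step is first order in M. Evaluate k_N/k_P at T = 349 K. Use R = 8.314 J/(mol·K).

4.04

Since both paths have the same order in M, the concentration cancels and S_{N/P} = k_N/k_P = (A_N/A_P)·exp[(E_P−E_N)/(RT)].
(E_P−E_N)/(RT) = (58.8−41.0)×10³/(8.314×349) = 17800/2902 = 6.135.
k_N/k_P = (2.46×10^12/2.81×10^14)·exp(6.135) = 0.008754 × 461.5 = 4.04.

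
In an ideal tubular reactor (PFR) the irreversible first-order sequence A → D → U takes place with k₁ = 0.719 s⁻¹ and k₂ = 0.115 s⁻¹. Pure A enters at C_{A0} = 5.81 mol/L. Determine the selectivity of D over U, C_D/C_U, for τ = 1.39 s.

10.4

The intermediate concentration in a first-order A→B→C sequence is C_D = k₁C_{A0}(e^(−k₁τ) − e^(−k₂τ))/(k₂−k₁).
e^(−k₁τ) = e^(−0.719×1.39) = e^(−0.9994) = 0.3681; e^(−k₂τ) = e^(−0.1598) = 0.8523.
C_D = 0.719×5.81/(0.115−0.719) × (0.3681−0.8523) = (-6.916)×(-0.4842) = 3.349 mol/L.
C_A = C_{A0}e^(−k₁τ) = 2.139 mol/L, so C_U = C_{A0}−C_A−C_D = 0.3227 mol/L; C_D/C_U = 10.4.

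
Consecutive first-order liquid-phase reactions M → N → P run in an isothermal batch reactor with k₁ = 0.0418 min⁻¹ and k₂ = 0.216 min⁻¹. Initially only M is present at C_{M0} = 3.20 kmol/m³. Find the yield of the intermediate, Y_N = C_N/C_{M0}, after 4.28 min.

0.105

For first-order series with pure M initially, C_N(t) = k₁C_{M0}/(k₂−k₁)·(e^(−k₁t) − e^(−k₂t)).
e^(−k₁t) = e^(−0.0418×4.28) = e^(−0.1789) = 0.8362; e^(−k₂t) = e^(−0.9245) = 0.3967.
C_N = 0.0418×3.20/(0.216−0.0418) × (0.8362−0.3967) = 0.7679×0.4394 = 0.3374 kmol/m³.
Y_N = C_N/C_{M0} = 0.3374/3.20 = 0.105.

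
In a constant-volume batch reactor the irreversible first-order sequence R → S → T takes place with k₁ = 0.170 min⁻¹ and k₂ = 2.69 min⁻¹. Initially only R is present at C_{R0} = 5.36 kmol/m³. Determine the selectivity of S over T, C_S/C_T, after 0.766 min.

0.708

The intermediate concentration in a first-order A→B→C sequence is C_S = k₁C_{R0}(e^(−k₁t) − e^(−k₂t))/(k₂−k₁).
e^(−k₁t) = e^(−0.170×0.766) = e^(−0.1302) = 0.8779; e^(−k₂t) = e^(−2.061) = 0.1274.
C_S = 0.170×5.36/(2.69−0.170) × (0.8779−0.1274) = 0.3616×0.7505 = 0.2714 kmol/m³.
C_R = C_{R0}e^(−k₁t) = 4.706 kmol/m³, so C_T = C_{R0}−C_R−C_S = 0.3831 kmol/m³; C_S/C_T = 0.708.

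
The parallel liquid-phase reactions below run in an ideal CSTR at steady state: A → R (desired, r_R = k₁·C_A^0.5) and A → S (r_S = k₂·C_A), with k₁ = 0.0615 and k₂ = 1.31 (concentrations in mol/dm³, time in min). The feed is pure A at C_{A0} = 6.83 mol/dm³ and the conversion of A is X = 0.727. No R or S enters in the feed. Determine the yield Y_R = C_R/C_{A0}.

0.0242

Exit C_A = C_{A0}(1−X) = 6.83×0.273 = 1.865 mol/dm³.
A CSTR operates uniformly at the exit composition, giving r_R = 0.08398 and r_S = 2.443 (each k·C_A^n at C_A = 1.865).
Fraction of consumed A going to R: r_R/(r_R+r_S) = 0.03324.
C_R = 0.03324·C_{A0}·X = 0.03324×6.83×0.727 = 0.165 mol/dm³; Y_R = C_R/C_{A0} = 0.0242.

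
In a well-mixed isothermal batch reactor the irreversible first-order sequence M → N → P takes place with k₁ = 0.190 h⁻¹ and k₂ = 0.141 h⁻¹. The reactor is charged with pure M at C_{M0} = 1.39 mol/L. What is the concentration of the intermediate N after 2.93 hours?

Solving the coupled first-order balances gives C_N(t) = [k₁/(k₂−k₁)]·C_{M0}·(e^(−k₁t) − e^(−k₂t)).
e^(−k₁t) = e^(−0.190×2.93) = e^(−0.5567) = 0.5731; e^(−k₂t) = e^(−0.4131) = 0.6616.
C_N = 0.190×1.39/(0.141−0.190) × (0.5731−0.6616) = (-5.390)×(-0.08848) = 0.4769 mol/L.

0.477 mol/L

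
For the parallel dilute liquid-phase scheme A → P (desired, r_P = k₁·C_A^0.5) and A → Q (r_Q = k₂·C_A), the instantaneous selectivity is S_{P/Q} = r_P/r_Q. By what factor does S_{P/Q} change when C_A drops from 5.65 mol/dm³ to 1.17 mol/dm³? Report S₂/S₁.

S_{P/Q} = (k₁/k₂)·C_A^-0.5, so S₂/S₁ = (C_{A,2}/C_{A,1})^-0.5.
= (1.17/5.65)^(-0.5) = (0.2071)^(-0.5) = 2.20.
Selectivity toward P rises as C_A falls — low-concentration operation is favoured.

2.20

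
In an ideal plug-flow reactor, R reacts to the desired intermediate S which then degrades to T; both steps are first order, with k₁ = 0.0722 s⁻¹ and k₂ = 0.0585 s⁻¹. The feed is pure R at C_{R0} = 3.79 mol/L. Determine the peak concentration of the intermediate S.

1.54 mol/L

For a first-order series the maximum intermediate yield is C_{S,max}/C_{R0} = (k₁/k₂)^[k₂/(k₂−k₁)].
= (0.0722/0.0585)^(0.0585/(0.0585−0.0722)) = (1.234)^(-4.270) = 0.4072.
C_{S,max} = 0.4072×3.79 = 1.54 mol/L.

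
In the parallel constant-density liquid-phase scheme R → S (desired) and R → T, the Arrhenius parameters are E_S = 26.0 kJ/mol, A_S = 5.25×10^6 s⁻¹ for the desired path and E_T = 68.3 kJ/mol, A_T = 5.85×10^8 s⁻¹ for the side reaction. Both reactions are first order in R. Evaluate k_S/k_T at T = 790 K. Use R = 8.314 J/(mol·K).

k_S/k_T = (A_S/A_T)·exp[−(E_S−E_T)/(RT)] = (A_S/A_T)·exp[(E_T−E_S)/(RT)].
(E_T−E_S)/(RT) = (68.3−26.0)×10³/(8.314×790) = 42300/6568 = 6.440.
k_S/k_T = (5.25×10^6/5.85×10^8)·exp(6.440) = 0.008974 × 626.6 = 5.62.

5.62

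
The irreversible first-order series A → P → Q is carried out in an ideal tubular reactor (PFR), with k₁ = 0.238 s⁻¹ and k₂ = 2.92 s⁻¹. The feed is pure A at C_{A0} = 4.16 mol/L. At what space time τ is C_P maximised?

Setting dC_P/dτ = 0 gives τ_opt = ln(k₂/k₁)/(k₂−k₁).
= ln(2.92/0.238)/(2.92−0.238) = ln(12.27)/2.682 = 2.507/2.682 = 0.935 s.

0.935 s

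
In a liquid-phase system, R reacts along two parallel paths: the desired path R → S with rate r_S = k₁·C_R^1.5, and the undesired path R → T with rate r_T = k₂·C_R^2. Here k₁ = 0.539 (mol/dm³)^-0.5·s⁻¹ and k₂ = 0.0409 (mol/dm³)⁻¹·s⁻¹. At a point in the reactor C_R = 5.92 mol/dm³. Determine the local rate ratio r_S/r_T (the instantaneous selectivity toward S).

5.42

S_{S/T} = r_S/r_T = (k₁·C_R^1.5)/(k₂·C_R^2) = (k₁/k₂)·C_R^-0.5.
= (0.539×5.920^1.5) / (0.0409×5.920^2) = 7.764/1.433 = 5.42.
The undesired path is higher order in R, so low C_R (CSTR or dilute feed) favours S.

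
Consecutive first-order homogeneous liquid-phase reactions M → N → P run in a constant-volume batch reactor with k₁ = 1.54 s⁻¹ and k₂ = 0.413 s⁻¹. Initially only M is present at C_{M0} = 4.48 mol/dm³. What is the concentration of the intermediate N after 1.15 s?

Solving the coupled first-order balances gives C_N(t) = [k₁/(k₂−k₁)]·C_{M0}·(e^(−k₁t) − e^(−k₂t)).
e^(−k₁t) = e^(−1.54×1.15) = e^(−1.771) = 0.1702; e^(−k₂t) = e^(−0.4749) = 0.6219.
C_N = 1.54×4.48/(0.413−1.54) × (0.1702−0.6219) = (-6.122)×(-0.4518) = 2.766 mol/dm³.

2.77 mol/dm³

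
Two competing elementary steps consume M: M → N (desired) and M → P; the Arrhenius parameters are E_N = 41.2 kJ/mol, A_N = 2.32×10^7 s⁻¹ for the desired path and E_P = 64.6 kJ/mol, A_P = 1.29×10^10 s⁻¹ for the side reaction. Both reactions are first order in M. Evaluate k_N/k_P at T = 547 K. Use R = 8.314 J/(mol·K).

0.309

With equal orders, S_{N/P} = k_N/k_P = (A_N/A_P)·exp[(E_P−E_N)/(RT)].
(E_P−E_N)/(RT) = (64.6−41.2)×10³/(8.314×547) = 23400/4548 = 5.145.
k_N/k_P = (2.32×10^7/1.29×10^10)·exp(5.145) = 0.001798 × 171.6 = 0.309.
Since E_N < E_P, lowering the temperature improves selectivity toward N.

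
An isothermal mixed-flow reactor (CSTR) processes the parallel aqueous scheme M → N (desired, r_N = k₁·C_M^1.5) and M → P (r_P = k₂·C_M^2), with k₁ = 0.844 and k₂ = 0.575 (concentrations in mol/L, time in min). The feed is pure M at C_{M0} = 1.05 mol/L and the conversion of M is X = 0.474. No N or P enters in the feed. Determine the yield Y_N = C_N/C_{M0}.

0.315

Exit C_M = C_{M0}(1−X) = 1.05×0.526 = 0.5523 mol/L.
In a CSTR the entire volume is at exit conditions, so r_N = 0.844×0.5523^1.5 = 0.3464 and r_P = 0.575×0.5523^2 = 0.1754.
Fraction of consumed M going to N: r_N/(r_N+r_P) = 0.6639.
C_N = 0.6639·C_{M0}·X = 0.6639×1.05×0.474 = 0.330 mol/L; Y_N = C_N/C_{M0} = 0.315.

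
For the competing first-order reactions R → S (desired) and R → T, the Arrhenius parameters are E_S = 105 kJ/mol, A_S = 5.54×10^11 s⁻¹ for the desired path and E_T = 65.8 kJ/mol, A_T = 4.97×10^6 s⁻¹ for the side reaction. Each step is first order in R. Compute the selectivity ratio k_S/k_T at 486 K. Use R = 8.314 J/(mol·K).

k_S/k_T = (A_S/A_T)·exp[−(E_S−E_T)/(RT)] = (A_S/A_T)·exp[(E_T−E_S)/(RT)].
(E_T−E_S)/(RT) = (65.8−105)×10³/(8.314×486) = -39200/4041 = -9.702.
k_S/k_T = (5.54×10^11/4.97×10^6)·exp(-9.702) = 1.115×10^5 × 6.119×10^-5 = 6.82.

6.82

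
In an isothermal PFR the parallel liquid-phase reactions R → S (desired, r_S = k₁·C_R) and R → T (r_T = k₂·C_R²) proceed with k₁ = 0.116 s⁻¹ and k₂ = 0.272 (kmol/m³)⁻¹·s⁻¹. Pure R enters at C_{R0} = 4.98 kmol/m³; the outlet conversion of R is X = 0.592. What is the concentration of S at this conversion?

0.336 kmol/m³

C_R = C_{R0}(1−X) = 2.032 kmol/m³.
Along a PFR/batch, dC_S/dC_R = −r_S/(r_S+r_T) = −k₁/(k₁+k₂·C_R).
Integrating from C_{R0} to C_R: C_S = (0.116/0.272)·ln[(0.116+0.272·4.98)/(0.116+0.272·2.03)] = 0.4265·ln(1.471/0.6687) = 0.3361 kmol/m³.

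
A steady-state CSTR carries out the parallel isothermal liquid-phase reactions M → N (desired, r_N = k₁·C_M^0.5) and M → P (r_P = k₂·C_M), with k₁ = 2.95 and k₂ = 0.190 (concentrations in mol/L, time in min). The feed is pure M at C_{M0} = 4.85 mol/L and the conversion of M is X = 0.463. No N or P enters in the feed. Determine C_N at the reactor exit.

2.03 mol/L

Exit C_M = C_{M0}(1−X) = 4.85×0.537 = 2.604 mol/L.
A CSTR operates uniformly at the exit composition, giving r_N = 4.761 and r_P = 0.4948 (each k·C_M^n at C_M = 2.604).
Fraction of consumed M going to N: r_N/(r_N+r_P) = 0.9058.
C_N = 0.9058·C_{M0}·X = 0.9058×4.85×0.463 = 2.03 mol/L.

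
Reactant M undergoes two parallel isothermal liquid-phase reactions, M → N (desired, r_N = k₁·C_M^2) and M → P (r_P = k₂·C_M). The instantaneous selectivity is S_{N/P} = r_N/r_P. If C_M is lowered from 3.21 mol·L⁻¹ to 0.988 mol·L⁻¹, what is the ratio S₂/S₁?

S_{N/P} = (k₁/k₂)·C_M, so S₂/S₁ = (C_{M,2}/C_{M,1}).
= 0.988/3.21 = 0.308.
Selectivity toward N falls as C_M falls — high-concentration operation is favoured.

0.308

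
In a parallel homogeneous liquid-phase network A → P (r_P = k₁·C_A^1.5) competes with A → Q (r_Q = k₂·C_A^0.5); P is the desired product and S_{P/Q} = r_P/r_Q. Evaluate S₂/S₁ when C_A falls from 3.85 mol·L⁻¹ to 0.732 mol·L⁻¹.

0.190

S_{P/Q} = (k₁/k₂)·C_A, so S₂/S₁ = (C_{A,2}/C_{A,1}).
= 0.732/3.85 = 0.190.
Selectivity toward P falls as C_A falls — high-concentration operation is favoured.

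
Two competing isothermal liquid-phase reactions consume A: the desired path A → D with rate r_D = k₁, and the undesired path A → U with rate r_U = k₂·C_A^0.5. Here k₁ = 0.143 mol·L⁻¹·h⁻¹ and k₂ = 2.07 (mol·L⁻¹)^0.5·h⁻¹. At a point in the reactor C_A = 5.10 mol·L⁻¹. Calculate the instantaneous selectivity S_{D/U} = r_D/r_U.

0.0306

S_{D/U} = r_D/r_U = (k₁)/(k₂·C_A^0.5) = (k₁/k₂)·C_A^-0.5.
= (0.143) / (2.07×5.100^0.5) = 0.1430/4.675 = 0.0306.
The undesired path is higher order in A, so low C_A (CSTR or dilute feed) favours D.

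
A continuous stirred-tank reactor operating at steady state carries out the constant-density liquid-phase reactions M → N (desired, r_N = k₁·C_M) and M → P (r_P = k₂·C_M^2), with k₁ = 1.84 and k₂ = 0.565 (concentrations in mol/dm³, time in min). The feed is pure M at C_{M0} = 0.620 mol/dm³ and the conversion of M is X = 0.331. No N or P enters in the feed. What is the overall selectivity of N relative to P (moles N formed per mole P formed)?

7.85

Exit C_M = C_{M0}(1−X) = 0.620×0.669 = 0.4148 mol/dm³.
Rates in a CSTR are evaluated at the outlet concentration: r_N = 1.84×0.4148 = 0.7632, r_P = 0.565×0.4148^2 = 0.09720.
Overall selectivity = C_N/C_P = r_Nτ/(r_Pτ) = r_N/r_P = 7.85.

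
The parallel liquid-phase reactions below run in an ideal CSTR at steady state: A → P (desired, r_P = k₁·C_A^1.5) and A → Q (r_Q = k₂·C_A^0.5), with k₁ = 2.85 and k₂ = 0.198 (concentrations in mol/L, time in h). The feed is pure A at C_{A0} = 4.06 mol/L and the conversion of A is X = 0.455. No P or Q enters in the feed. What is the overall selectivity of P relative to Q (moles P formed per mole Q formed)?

Exit C_A = C_{A0}(1−X) = 4.06×0.545 = 2.213 mol/L.
In a CSTR the entire volume is at exit conditions, so r_P = 2.85×2.213^1.5 = 9.381 and r_Q = 0.198×2.213^0.5 = 0.2945.
Overall selectivity = C_P/C_Q = r_Pτ/(r_Qτ) = r_P/r_Q = 31.8.

31.8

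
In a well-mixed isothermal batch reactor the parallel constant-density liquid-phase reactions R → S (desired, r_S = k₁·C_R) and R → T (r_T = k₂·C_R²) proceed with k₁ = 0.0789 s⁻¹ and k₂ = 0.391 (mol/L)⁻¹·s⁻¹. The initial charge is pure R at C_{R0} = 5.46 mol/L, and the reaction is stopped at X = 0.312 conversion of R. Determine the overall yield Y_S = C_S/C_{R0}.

C_R = C_{R0}(1−X) = 3.756 mol/L.
Along a PFR/batch, dC_S/dC_R = −r_S/(r_S+r_T) = −k₁/(k₁+k₂·C_R).
Integrating from C_{R0} to C_R: C_S = (0.0789/0.391)·ln[(0.0789+0.391·5.46)/(0.0789+0.391·3.76)] = 0.2018·ln(2.214/1.548) = 0.07223 mol/L.
Y_S = C_S/C_{R0} = 0.07223/5.46 = 0.0132.

0.0132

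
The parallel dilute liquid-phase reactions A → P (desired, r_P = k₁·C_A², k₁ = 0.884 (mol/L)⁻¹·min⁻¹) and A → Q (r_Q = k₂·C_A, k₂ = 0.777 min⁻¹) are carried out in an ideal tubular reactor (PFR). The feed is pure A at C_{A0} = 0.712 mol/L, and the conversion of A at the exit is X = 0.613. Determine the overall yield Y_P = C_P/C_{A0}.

0.217

C_A = C_{A0}(1−X) = 0.2755 mol/L.
Along a PFR/batch, dC_Q/dC_A = −r_Q/(r_P+r_Q) = −k₂/(k₂+k₁·C_A).
Integrating from C_{A0} to C_A: C_Q = (0.777/0.884)·ln[(0.777+0.884·0.712)/(0.777+0.884·0.276)] = 0.8790·ln(1.406/1.021) = 0.2819 mol/L.
Then C_P = (C_{A0}−C_A) − C_Q = 0.4365 − 0.2819 = 0.1546 mol/L.
Y_P = C_P/C_{A0} = 0.1546/0.712 = 0.217.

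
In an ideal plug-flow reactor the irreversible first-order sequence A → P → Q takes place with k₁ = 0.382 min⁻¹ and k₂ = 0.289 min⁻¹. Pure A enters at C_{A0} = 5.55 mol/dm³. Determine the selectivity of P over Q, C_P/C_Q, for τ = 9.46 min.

0.191

For first-order series with pure A initially, C_P(τ) = k₁C_{A0}/(k₂−k₁)·(e^(−k₁τ) − e^(−k₂τ)).
e^(−k₁τ) = e^(−0.382×9.46) = e^(−3.614) = 0.02695; e^(−k₂τ) = e^(−2.734) = 0.06496.
C_P = 0.382×5.55/(0.289−0.382) × (0.02695−0.06496) = (-22.80)×(-0.03801) = 0.8665 mol/dm³.
C_A = C_{A0}e^(−k₁τ) = 0.1496 mol/dm³, so C_Q = C_{A0}−C_A−C_P = 4.534 mol/dm³; C_P/C_Q = 0.191.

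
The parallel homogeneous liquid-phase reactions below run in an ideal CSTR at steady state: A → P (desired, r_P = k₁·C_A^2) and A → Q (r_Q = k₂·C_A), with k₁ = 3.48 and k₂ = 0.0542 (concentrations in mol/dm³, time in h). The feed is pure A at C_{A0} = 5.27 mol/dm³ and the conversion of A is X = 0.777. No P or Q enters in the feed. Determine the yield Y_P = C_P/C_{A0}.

0.767

Exit C_A = C_{A0}(1−X) = 5.27×0.223 = 1.175 mol/dm³.
In a CSTR the entire volume is at exit conditions, so r_P = 3.48×1.175^2 = 4.806 and r_Q = 0.0542×1.175 = 0.06370.
Fraction of consumed A going to P: r_P/(r_P+r_Q) = 0.9869.
C_P = 0.9869·C_{A0}·X = 0.9869×5.27×0.777 = 4.04 mol/dm³; Y_P = C_P/C_{A0} = 0.767.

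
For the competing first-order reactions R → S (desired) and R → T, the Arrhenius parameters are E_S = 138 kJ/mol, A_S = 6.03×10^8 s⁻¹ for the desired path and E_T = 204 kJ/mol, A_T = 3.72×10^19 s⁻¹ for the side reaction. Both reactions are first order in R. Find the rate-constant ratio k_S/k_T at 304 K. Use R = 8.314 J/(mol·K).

3.55

k_S/k_T = (A_S/A_T)·exp[−(E_S−E_T)/(RT)] = (A_S/A_T)·exp[(E_T−E_S)/(RT)].
(E_T−E_S)/(RT) = (204−138)×10³/(8.314×304) = 66000/2527 = 26.11.
k_S/k_T = (6.03×10^8/3.72×10^19)·exp(26.11) = 1.621×10^-11 × 2.192×10^11 = 3.55.
Since E_S < E_T, lowering the temperature improves selectivity toward S.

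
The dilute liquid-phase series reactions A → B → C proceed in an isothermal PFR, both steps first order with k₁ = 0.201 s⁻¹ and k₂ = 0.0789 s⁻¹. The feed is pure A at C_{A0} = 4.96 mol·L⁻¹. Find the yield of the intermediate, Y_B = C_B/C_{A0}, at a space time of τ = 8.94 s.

0.540

For first-order series with pure A initially, C_B(τ) = k₁C_{A0}/(k₂−k₁)·(e^(−k₁τ) − e^(−k₂τ)).
e^(−k₁τ) = e^(−0.201×8.94) = e^(−1.797) = 0.1658; e^(−k₂τ) = e^(−0.7054) = 0.4939.
C_B = 0.201×4.96/(0.0789−0.201) × (0.1658−0.4939) = (-8.165)×(-0.3281) = 2.679 mol·L⁻¹.
Y_B = C_B/C_{A0} = 2.679/4.96 = 0.540.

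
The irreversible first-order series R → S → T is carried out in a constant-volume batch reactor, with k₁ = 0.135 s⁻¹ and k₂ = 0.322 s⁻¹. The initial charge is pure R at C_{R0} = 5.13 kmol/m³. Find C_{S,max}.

Evaluating C_S at t_opt = ln(k₂/k₁)/(k₂−k₁) gives C_{S,max}/C_{R0} = (k₁/k₂)^[k₂/(k₂−k₁)].
= (0.135/0.322)^(0.322/(0.322−0.135)) = (0.4193)^(1.722) = 0.2238.
C_{S,max} = 0.2238×5.13 = 1.15 kmol/m³.

1.15 kmol/m³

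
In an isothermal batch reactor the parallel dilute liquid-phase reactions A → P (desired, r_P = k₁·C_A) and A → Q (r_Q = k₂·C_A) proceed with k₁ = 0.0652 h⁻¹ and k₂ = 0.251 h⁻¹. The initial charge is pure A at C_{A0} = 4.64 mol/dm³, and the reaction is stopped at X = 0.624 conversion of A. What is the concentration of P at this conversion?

0.597 mol/dm³

C_A = C_{A0}(1−X) = 1.745 mol/dm³.
Both paths are first order in A, so the instantaneous fraction to P is constant: dC_P/d(−C_A) = k₁/(k₁+k₂) = 0.2062.
C_P = 0.2062·(C_{A0}−C_A) = 0.2062×2.895 = 0.597 mol/dm³.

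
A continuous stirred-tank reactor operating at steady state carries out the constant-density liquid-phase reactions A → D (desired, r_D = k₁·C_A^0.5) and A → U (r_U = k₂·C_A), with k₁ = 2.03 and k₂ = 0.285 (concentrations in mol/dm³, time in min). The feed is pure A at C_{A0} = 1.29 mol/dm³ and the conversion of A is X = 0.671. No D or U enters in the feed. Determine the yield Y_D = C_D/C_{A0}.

Exit C_A = C_{A0}(1−X) = 1.29×0.329 = 0.4244 mol/dm³.
A CSTR operates uniformly at the exit composition, giving r_D = 1.322 and r_U = 0.1210 (each k·C_A^n at C_A = 0.4244).
Fraction of consumed A going to D: r_D/(r_D+r_U) = 0.9162.
C_D = 0.9162·C_{A0}·X = 0.9162×1.29×0.671 = 0.793 mol/dm³; Y_D = C_D/C_{A0} = 0.615.

0.615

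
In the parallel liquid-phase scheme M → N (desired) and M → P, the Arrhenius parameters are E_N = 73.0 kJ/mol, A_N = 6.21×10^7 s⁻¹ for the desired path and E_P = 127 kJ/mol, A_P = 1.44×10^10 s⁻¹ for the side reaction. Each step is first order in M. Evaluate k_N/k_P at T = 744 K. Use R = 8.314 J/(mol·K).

Since both paths have the same order in M, the concentration cancels and S_{N/P} = k_N/k_P = (A_N/A_P)·exp[(E_P−E_N)/(RT)].
(E_P−E_N)/(RT) = (127−73.0)×10³/(8.314×744) = 54000/6186 = 8.730.
k_N/k_P = (6.21×10^7/1.44×10^10)·exp(8.730) = 0.004313 × 6185 = 26.7.
Since E_N < E_P, lowering the temperature improves selectivity toward N.

26.7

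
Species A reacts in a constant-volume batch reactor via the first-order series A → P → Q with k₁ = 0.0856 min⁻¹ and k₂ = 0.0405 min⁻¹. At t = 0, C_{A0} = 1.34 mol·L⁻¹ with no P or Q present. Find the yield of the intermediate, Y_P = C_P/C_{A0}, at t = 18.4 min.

0.508

Solving the coupled first-order balances gives C_P(t) = [k₁/(k₂−k₁)]·C_{A0}·(e^(−k₁t) − e^(−k₂t)).
e^(−k₁t) = e^(−0.0856×18.4) = e^(−1.575) = 0.2070; e^(−k₂t) = e^(−0.7452) = 0.4746.
C_P = 0.0856×1.34/(0.0405−0.0856) × (0.2070−0.4746) = (-2.543)×(-0.2676) = 0.6807 mol·L⁻¹.
Y_P = C_P/C_{A0} = 0.6807/1.34 = 0.508.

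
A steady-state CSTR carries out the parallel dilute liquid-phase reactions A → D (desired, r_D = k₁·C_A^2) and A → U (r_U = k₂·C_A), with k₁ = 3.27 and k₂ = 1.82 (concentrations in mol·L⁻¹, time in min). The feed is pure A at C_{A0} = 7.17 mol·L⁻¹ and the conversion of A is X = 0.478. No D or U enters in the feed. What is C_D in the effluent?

Exit C_A = C_{A0}(1−X) = 7.17×0.522 = 3.743 mol·L⁻¹.
Rates in a CSTR are evaluated at the outlet concentration: r_D = 3.27×3.743^2 = 45.81, r_U = 1.82×3.743 = 6.812.
Fraction of consumed A going to D: r_D/(r_D+r_U) = 0.8705.
C_D = 0.8705·C_{A0}·X = 0.8705×7.17×0.478 = 2.98 mol·L⁻¹.

2.98 mol·L⁻¹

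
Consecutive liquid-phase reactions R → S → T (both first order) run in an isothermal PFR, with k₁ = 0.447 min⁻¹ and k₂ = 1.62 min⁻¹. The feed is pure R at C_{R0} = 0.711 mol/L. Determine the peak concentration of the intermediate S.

At the optimum, C_{S,max}/C_{R0} = (k₁/k₂)^[k₂/(k₂−k₁)].
= (0.447/1.62)^(1.62/(1.62−0.447)) = (0.2759)^(1.381) = 0.1689.
C_{S,max} = 0.1689×0.711 = 0.120 mol/L.

0.120 mol/L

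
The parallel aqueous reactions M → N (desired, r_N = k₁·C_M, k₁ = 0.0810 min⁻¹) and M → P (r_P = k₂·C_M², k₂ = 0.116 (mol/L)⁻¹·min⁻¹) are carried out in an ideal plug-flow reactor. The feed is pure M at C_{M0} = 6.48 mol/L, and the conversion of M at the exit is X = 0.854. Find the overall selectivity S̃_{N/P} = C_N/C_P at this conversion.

C_M = C_{M0}(1−X) = 0.9461 mol/L.
Along a PFR/batch, dC_N/dC_M = −r_N/(r_N+r_P) = −k₁/(k₁+k₂·C_M).
Integrating from C_{M0} to C_M: C_N = (0.0810/0.116)·ln[(0.0810+0.116·6.48)/(0.0810+0.116·0.946)] = 0.6983·ln(0.8327/0.1907) = 1.029 mol/L.
C_P = (C_{M0}−C_M)−C_N = 4.505 mol/L; S̃_{N/P} = 1.029/4.505 = 0.228.

0.228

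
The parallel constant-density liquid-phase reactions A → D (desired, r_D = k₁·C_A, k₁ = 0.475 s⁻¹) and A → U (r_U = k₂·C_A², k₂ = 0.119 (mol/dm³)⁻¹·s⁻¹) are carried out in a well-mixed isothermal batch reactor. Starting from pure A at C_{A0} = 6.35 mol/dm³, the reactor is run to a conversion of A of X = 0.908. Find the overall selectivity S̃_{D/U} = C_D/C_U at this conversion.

C_A = C_{A0}(1−X) = 0.5842 mol/dm³.
Along a PFR/batch, dC_D/dC_A = −r_D/(r_D+r_U) = −k₁/(k₁+k₂·C_A).
Integrating from C_{A0} to C_A: C_D = (0.475/0.119)·ln[(0.475+0.119·6.35)/(0.475+0.119·0.584)] = 3.992·ln(1.231/0.5445) = 3.255 mol/dm³.
C_U = (C_{A0}−C_A)−C_D = 2.511 mol/dm³; S̃_{D/U} = 3.255/2.511 = 1.30.

1.30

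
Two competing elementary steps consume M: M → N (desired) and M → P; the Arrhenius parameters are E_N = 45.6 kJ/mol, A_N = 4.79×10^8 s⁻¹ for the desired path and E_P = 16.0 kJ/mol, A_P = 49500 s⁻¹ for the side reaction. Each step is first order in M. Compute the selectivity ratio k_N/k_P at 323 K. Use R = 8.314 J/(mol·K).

0.158

Since both paths have the same order in M, the concentration cancels and S_{N/P} = k_N/k_P = (A_N/A_P)·exp[(E_P−E_N)/(RT)].
(E_P−E_N)/(RT) = (16.0−45.6)×10³/(8.314×323) = -29600/2685 = -11.02.
k_N/k_P = (4.79×10^8/49500)·exp(-11.02) = 9677 × 1.633×10^-5 = 0.158.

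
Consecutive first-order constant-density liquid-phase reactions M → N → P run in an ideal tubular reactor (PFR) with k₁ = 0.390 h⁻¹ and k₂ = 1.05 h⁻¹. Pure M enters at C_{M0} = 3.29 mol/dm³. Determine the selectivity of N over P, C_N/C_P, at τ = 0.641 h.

Solving the coupled first-order balances gives C_N(τ) = [k₁/(k₂−k₁)]·C_{M0}·(e^(−k₁τ) − e^(−k₂τ)).
e^(−k₁τ) = e^(−0.390×0.641) = e^(−0.2500) = 0.7788; e^(−k₂τ) = e^(−0.6731) = 0.5102.
C_N = 0.390×3.29/(1.05−0.390) × (0.7788−0.5102) = 1.944×0.2687 = 0.5223 mol/dm³.
C_M = C_{M0}e^(−k₁τ) = 2.562 mol/dm³, so C_P = C_{M0}−C_M−C_N = 0.2054 mol/dm³; C_N/C_P = 2.54.

2.54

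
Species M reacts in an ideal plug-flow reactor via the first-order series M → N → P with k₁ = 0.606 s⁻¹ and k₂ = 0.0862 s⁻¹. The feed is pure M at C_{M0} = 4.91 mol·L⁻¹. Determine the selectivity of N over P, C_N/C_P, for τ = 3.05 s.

For first-order series with pure M initially, C_N(τ) = k₁C_{M0}/(k₂−k₁)·(e^(−k₁τ) − e^(−k₂τ)).
e^(−k₁τ) = e^(−0.606×3.05) = e^(−1.848) = 0.1575; e^(−k₂τ) = e^(−0.2629) = 0.7688.
C_N = 0.606×4.91/(0.0862−0.606) × (0.1575−0.7688) = (-5.724)×(-0.6113) = 3.499 mol·L⁻¹.
C_M = C_{M0}e^(−k₁τ) = 0.7733 mol·L⁻¹, so C_P = C_{M0}−C_M−C_N = 0.6374 mol·L⁻¹; C_N/C_P = 5.49.

5.49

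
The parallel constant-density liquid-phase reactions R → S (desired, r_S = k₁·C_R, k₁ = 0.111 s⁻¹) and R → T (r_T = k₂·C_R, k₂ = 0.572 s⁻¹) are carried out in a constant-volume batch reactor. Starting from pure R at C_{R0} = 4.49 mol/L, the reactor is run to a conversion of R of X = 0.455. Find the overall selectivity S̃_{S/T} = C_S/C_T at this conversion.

0.194

C_R = C_{R0}(1−X) = 2.447 mol/L.
Both paths are first order in R, so the instantaneous fraction to S is constant: dC_S/d(−C_R) = k₁/(k₁+k₂) = 0.1625.
C_S = 0.1625·(C_{R0}−C_R) = 0.1625×2.043 = 0.332 mol/L.
C_T = (C_{R0}−C_R)−C_S = 1.711 mol/L; S̃_{S/T} = 0.3320/1.711 = 0.194.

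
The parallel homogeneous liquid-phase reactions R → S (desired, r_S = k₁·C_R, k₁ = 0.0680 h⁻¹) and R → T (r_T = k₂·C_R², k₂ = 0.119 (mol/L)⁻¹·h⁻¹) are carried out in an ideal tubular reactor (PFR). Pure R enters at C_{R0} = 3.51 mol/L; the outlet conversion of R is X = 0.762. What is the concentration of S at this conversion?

C_R = C_{R0}(1−X) = 0.8354 mol/L.
Along a PFR/batch, dC_S/dC_R = −r_S/(r_S+r_T) = −k₁/(k₁+k₂·C_R).
Integrating from C_{R0} to C_R: C_S = (0.0680/0.119)·ln[(0.0680+0.119·3.51)/(0.0680+0.119·0.835)] = 0.5714·ln(0.4857/0.1674) = 0.6086 mol/L.

0.609 mol/L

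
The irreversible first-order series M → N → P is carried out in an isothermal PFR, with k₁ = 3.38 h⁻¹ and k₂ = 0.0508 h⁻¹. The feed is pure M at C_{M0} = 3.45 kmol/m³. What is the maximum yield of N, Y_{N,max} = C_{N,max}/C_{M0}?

Evaluating C_N at τ_opt = ln(k₂/k₁)/(k₂−k₁) gives C_{N,max}/C_{M0} = (k₁/k₂)^[k₂/(k₂−k₁)].
= (3.38/0.0508)^(0.0508/(0.0508−3.38)) = (66.54)^(-0.01526) = 0.9380.

0.938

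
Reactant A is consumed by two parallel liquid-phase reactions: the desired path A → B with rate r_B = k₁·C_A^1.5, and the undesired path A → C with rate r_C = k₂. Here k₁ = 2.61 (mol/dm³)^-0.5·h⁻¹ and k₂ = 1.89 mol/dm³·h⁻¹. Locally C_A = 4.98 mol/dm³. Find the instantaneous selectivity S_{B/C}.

15.3

S_{B/C} = r_B/r_C = (k₁·C_A^1.5)/(k₂) = (k₁/k₂)·C_A^1.5.
= (2.61×4.980^1.5) / (1.89) = 29.01/1.890 = 15.3.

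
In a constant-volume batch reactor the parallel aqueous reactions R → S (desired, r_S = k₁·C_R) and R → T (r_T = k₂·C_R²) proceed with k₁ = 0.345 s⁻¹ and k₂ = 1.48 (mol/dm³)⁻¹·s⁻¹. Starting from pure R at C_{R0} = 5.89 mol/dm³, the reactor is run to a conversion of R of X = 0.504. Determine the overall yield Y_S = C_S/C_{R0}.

0.0262

C_R = C_{R0}(1−X) = 2.921 mol/dm³.
Along a PFR/batch, dC_S/dC_R = −r_S/(r_S+r_T) = −k₁/(k₁+k₂·C_R).
Integrating from C_{R0} to C_R: C_S = (0.345/1.48)·ln[(0.345+1.48·5.89)/(0.345+1.48·2.92)] = 0.2331·ln(9.062/4.669) = 0.1546 mol/dm³.
Y_S = C_S/C_{R0} = 0.1546/5.89 = 0.0262.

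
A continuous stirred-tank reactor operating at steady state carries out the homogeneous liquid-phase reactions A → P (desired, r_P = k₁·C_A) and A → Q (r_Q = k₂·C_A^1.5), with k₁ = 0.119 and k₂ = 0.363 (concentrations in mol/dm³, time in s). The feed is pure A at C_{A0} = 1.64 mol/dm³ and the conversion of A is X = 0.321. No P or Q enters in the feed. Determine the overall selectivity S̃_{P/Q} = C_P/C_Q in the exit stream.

0.311

Exit C_A = C_{A0}(1−X) = 1.64×0.679 = 1.114 mol/dm³.
Rates in a CSTR are evaluated at the outlet concentration: r_P = 0.119×1.114 = 0.1325, r_Q = 0.363×1.114^1.5 = 0.4266.
Overall selectivity = C_P/C_Q = r_Pτ/(r_Qτ) = r_P/r_Q = 0.311.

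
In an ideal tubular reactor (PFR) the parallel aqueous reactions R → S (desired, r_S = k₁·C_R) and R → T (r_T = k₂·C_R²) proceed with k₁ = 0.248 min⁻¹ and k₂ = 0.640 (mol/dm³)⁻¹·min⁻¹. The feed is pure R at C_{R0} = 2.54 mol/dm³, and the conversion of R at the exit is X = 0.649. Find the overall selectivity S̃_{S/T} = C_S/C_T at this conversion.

C_R = C_{R0}(1−X) = 0.8915 mol/dm³.
Along a PFR/batch, dC_S/dC_R = −r_S/(r_S+r_T) = −k₁/(k₁+k₂·C_R).
Integrating from C_{R0} to C_R: C_S = (0.248/0.640)·ln[(0.248+0.640·2.54)/(0.248+0.640·0.892)] = 0.3875·ln(1.874/0.8186) = 0.3209 mol/dm³.
C_T = (C_{R0}−C_R)−C_S = 1.328 mol/dm³; S̃_{S/T} = 0.3209/1.328 = 0.242.

0.242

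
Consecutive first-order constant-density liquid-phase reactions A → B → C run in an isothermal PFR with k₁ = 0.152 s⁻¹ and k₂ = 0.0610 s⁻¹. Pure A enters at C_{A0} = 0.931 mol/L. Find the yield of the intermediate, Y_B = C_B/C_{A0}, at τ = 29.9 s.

0.252

Solving the coupled first-order balances gives C_B(τ) = [k₁/(k₂−k₁)]·C_{A0}·(e^(−k₁τ) − e^(−k₂τ)).
e^(−k₁τ) = e^(−0.152×29.9) = e^(−4.545) = 0.01062; e^(−k₂τ) = e^(−1.824) = 0.1614.
C_B = 0.152×0.931/(0.0610−0.152) × (0.01062−0.1614) = (-1.555)×(-0.1508) = 0.2345 mol/L.
Y_B = C_B/C_{A0} = 0.2345/0.931 = 0.252.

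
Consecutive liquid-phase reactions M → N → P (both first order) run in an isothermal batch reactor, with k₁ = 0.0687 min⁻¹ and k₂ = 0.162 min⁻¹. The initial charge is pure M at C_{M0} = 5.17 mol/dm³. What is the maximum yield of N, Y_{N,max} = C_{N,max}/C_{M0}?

For a first-order series the maximum intermediate yield is C_{N,max}/C_{M0} = (k₁/k₂)^[k₂/(k₂−k₁)].
= (0.0687/0.162)^(0.162/(0.162−0.0687)) = (0.4241)^(1.736) = 0.2255.

0.225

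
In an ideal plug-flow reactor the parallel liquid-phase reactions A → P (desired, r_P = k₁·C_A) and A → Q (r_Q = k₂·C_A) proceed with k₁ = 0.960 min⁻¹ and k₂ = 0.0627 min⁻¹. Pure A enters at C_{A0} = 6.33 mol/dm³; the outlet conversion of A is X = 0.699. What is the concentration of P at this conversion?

C_A = C_{A0}(1−X) = 1.905 mol/dm³.
Both paths are first order in A, so the instantaneous fraction to P is constant: dC_P/d(−C_A) = k₁/(k₁+k₂) = 0.9387.
C_P = 0.9387·(C_{A0}−C_A) = 0.9387×4.425 = 4.15 mol/dm³.

4.15 mol/dm³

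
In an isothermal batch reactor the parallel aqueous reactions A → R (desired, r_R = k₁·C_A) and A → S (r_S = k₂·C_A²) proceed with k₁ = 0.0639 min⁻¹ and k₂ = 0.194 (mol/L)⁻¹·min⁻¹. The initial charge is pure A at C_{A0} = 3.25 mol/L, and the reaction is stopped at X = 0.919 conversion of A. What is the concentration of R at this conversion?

C_A = C_{A0}(1−X) = 0.2632 mol/L.
Along a PFR/batch, dC_R/dC_A = −r_R/(r_R+r_S) = −k₁/(k₁+k₂·C_A).
Integrating from C_{A0} to C_A: C_R = (0.0639/0.194)·ln[(0.0639+0.194·3.25)/(0.0639+0.194·0.263)] = 0.3294·ln(0.6944/0.1150) = 0.5924 mol/L.

0.592 mol/L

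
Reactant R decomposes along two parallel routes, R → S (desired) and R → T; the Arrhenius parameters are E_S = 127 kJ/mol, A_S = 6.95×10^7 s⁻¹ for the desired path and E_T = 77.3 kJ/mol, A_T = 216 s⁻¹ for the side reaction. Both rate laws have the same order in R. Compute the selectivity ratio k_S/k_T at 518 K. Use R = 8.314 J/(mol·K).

With equal orders, S_{S/T} = k_S/k_T = (A_S/A_T)·exp[(E_T−E_S)/(RT)].
(E_T−E_S)/(RT) = (77.3−127)×10³/(8.314×518) = -49700/4307 = -11.54.
k_S/k_T = (6.95×10^7/216)·exp(-11.54) = 3.218×10^5 × 9.730×10^-6 = 3.13.

3.13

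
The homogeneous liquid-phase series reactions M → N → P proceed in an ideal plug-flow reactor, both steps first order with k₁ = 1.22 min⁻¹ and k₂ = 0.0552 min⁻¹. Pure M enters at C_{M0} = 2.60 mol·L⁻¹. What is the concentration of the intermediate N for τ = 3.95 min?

For first-order series with pure M initially, C_N(τ) = k₁C_{M0}/(k₂−k₁)·(e^(−k₁τ) − e^(−k₂τ)).
e^(−k₁τ) = e^(−1.22×3.95) = e^(−4.819) = 0.008075; e^(−k₂τ) = e^(−0.2180) = 0.8041.
C_N = 1.22×2.60/(0.0552−1.22) × (0.008075−0.8041) = (-2.723)×(-0.7960) = 2.168 mol·L⁻¹.

2.17 mol·L⁻¹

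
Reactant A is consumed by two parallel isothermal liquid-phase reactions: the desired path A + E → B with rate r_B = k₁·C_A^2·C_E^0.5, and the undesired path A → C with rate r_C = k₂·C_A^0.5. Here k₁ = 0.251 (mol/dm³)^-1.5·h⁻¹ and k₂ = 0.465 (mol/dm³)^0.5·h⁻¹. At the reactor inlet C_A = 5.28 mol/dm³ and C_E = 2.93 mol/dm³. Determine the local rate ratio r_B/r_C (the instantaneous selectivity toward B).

S_{B/C} = r_B/r_C = (k₁·C_A^2·C_E^0.5)/(k₂·C_A^0.5) = (k₁/k₂)·C_A^1.5·C_E^0.5.
= (0.251×5.280^2×2.930^0.5) / (0.465×5.280^0.5) = 11.98/1.068 = 11.2.

11.2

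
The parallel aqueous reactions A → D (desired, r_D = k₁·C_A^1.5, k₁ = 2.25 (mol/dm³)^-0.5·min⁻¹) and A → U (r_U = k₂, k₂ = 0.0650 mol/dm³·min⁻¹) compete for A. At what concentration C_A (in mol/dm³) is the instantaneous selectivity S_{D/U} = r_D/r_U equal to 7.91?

S_{D/U} = (k₁/k₂)·C_A^1.5 ⇒ C_A = (S·k₂/k₁)^(1/1.5).
= (7.91×0.0650/2.25)^(0.6667) = (0.2285)^(0.6667) = 0.374 mol/dm³.

0.374 mol/dm³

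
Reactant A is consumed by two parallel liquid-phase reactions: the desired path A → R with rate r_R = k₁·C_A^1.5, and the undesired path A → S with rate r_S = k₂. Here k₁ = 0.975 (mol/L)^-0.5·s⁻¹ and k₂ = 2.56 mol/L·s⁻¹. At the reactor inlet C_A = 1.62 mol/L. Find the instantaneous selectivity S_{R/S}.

S_{R/S} = r_R/r_S = (k₁·C_A^1.5)/(k₂) = (k₁/k₂)·C_A^1.5.
= (0.975×1.620^1.5) / (2.56) = 2.010/2.560 = 0.785.
Since the desired path is higher order in A, keeping C_A high (PFR or concentrated feed) favours R.

0.785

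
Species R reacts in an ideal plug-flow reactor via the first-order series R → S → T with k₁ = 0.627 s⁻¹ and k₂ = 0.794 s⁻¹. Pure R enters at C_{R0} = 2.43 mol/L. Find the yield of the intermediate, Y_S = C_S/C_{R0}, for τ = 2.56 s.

0.262

The intermediate concentration in a first-order A→B→C sequence is C_S = k₁C_{R0}(e^(−k₁τ) − e^(−k₂τ))/(k₂−k₁).
e^(−k₁τ) = e^(−0.627×2.56) = e^(−1.605) = 0.2009; e^(−k₂τ) = e^(−2.033) = 0.1310.
C_S = 0.627×2.43/(0.794−0.627) × (0.2009−0.1310) = 9.123×0.06988 = 0.6375 mol/L.
Y_S = C_S/C_{R0} = 0.6375/2.43 = 0.262.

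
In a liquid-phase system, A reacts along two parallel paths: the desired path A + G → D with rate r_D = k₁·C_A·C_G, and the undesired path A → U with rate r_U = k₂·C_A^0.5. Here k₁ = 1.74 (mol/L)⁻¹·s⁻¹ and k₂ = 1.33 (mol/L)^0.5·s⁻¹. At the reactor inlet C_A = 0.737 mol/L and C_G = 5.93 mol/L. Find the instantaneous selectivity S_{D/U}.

6.66

S_{D/U} = r_D/r_U = (k₁·C_A·C_G)/(k₂·C_A^0.5) = (k₁/k₂)·C_A^0.5·C_G.
= (1.74×0.7370×5.930) / (1.33×0.7370^0.5) = 7.605/1.142 = 6.66.
Since the desired path is higher order in A, keeping C_A high (PFR or concentrated feed) favours D.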